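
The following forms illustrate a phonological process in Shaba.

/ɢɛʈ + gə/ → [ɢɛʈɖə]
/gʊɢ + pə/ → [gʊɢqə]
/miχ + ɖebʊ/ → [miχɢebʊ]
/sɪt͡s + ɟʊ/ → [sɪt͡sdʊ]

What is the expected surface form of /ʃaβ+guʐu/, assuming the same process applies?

[ʃaβbuʐu]

The data show progressive place assimilation: /g/ → [ɖ] after /ʈ/; /p/ → [q] after /ɢ/; /ɖ/ → [ɢ] after /χ/; /ɟ/ → [d] after /t͡s/. In each pair only place changes, matching the preceding consonant, while manner and voice stay constant.
/g/ is a voiced velar stop. The preceding trigger /β/ is bilabial, so /g/ must become bilabial as well.
The voiced bilabial stop is [b], so /g/ → [b].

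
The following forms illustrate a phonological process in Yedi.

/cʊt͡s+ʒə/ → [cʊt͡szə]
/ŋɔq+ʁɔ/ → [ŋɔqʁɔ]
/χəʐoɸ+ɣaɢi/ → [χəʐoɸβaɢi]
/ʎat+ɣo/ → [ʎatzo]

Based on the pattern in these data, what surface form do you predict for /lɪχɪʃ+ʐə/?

[lɪχɪʃʒə]

The data show progressive place assimilation: /ʒ/ → [z] after /t͡s/; /ɣ/ → [β] after /ɸ/; /ɣ/ → [z] after /t/. In each pair only place changes, matching the preceding consonant, while manner and voice stay constant.
Nothing changes in [ŋɔqʁɔ]: there the adjacent consonants already agree in place (/ʁ/ and /q/ are both uvular), so this form is consistent with the same rule.
/ʐ/ is a voiced retroflex fricative. The preceding trigger /ʃ/ is postalveolar, so /ʐ/ must become postalveolar as well.
A voiced postalveolar fricative is [ʒ], so the surface segment is [ʒ].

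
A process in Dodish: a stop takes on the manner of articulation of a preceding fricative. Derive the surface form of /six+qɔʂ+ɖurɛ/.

/q/ is a voiceless uvular stop. The preceding trigger /x/ is a fricative, so /q/ must become a fricative as well.
The voiceless uvular fricative is [χ], so /q/ → [χ].
The same rule applies at the second boundary: /ɖ/ → [ʐ] next to /ʂ/.

[sixχɔʂʐurɛ]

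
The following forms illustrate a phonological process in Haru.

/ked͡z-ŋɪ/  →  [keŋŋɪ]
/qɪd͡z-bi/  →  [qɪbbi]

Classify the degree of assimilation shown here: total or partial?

Underlying /d͡z/ is realised as [ŋ] next to /ŋ/; /ŋ/ itself does not change.
The output [ŋ] is identical to the trigger /ŋ/ — every feature (place, manner, voicing) has been copied — so this is total assimilation.
The remaining alternation confirms this: /d͡z/ → [b] before /b/ — in each case the output is a copy of the following consonant.

total assimilation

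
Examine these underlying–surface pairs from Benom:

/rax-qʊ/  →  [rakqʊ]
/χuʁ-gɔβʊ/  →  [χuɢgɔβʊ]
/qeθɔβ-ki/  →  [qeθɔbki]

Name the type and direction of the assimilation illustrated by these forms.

The segment that alternates is /x/, which surfaces as [k] when adjacent to /q/.
/x/ is a fricative while /q/ is a stop; the output [k] is a stop, matching the trigger — so the feature that spreads is manner.
Place and voice are unchanged, so the assimilation is partial, not total.
The other alternating forms pattern the same way: /ʁ/ → [ɢ] before /g/ (fricative → stop, matching a stop); /β/ → [b] before /k/ (fricative → stop, matching a stop) — only manner changes, and always toward the following segment.
Since the segment that changes precedes the conditioning segment, the assimilation is regressive.

regressive manner assimilation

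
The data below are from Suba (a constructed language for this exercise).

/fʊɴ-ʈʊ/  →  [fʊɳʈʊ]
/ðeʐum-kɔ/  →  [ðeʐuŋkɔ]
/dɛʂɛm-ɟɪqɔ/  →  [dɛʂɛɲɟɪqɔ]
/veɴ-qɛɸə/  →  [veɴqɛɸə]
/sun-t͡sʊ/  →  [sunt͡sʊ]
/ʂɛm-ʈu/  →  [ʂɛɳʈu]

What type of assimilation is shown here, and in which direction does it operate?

The segment that alternates is /ɴ/, which surfaces as [ɳ] when adjacent to /ʈ/.
/ɴ/ is uvular while /ʈ/ is retroflex; the output [ɳ] is retroflex, matching the trigger — so the feature that spreads is place.
Manner and voice are unchanged, so the assimilation is partial, not total.
The same holds elsewhere in the data: /m/ → [ŋ] before /k/ (bilabial → velar, matching velar); /m/ → [ɲ] before /ɟ/ (bilabial → palatal, matching palatal); /m/ → [ɳ] before /ʈ/ (bilabial → retroflex, matching retroflex) — only place changes, and always toward the following segment.
Nothing changes in [veɴqɛɸə], [sunt͡sʊ]: there the adjacent consonants already agree in place (/ɴ/ and /q/ are both uvular; /n/ and /t͡s/ are both alveolar), so these forms are consistent with the same rule.
Since the segment that changes precedes the conditioning segment, the assimilation is regressive.

regressive place assimilation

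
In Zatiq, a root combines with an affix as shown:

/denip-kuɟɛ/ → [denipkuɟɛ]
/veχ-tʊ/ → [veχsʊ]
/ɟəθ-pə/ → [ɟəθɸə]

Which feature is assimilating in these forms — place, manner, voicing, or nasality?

Underlying /t/ is realised as [s] next to /χ/; /χ/ itself does not change.
/t/ is a stop while /χ/ is a fricative; the output [s] is a fricative, matching the trigger — so the feature that spreads is manner.
The same holds elsewhere in the data: /p/ → [ɸ] after /θ/ (stop → fricative, matching a fricative) — only manner changes, and always toward the preceding segment.
Nothing changes in [denipkuɟɛ]: there the adjacent consonants already agree in manner (/k/ and /p/ are both stops), so this form is consistent with the same rule.

manner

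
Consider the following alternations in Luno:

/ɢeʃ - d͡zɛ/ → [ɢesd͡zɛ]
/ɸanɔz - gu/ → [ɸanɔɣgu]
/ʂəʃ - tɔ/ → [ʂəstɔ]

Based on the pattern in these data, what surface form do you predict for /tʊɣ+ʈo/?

The data show regressive place assimilation: /ʃ/ → [s] before /d͡z/; /z/ → [ɣ] before /g/; /ʃ/ → [s] before /t/. In each pair only place changes, matching the following consonant, while manner and voice stay constant.
The rule targets /ɣ/ (voiced velar fricative), which sits before the trigger /ʈ/ (retroflex).
The voiced retroflex fricative is [ʐ], so /ɣ/ → [ʐ].

[tʊʐʈo]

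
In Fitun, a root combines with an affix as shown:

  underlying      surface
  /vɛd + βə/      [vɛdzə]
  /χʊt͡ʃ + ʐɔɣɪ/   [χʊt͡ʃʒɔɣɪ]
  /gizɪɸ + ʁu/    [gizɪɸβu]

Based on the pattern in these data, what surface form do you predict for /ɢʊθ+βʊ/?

[ɢʊθðʊ]

The data show progressive place assimilation: /β/ → [z] after /d/; /ʐ/ → [ʒ] after /t͡ʃ/; /ʁ/ → [β] after /ɸ/. In each pair only place changes, matching the preceding consonant, while manner and voice stay constant.
The rule targets /β/ (voiced bilabial fricative), which sits after the trigger /θ/ (dental).
Changing only its place to dental gives [ð] — the voiced dental fricative.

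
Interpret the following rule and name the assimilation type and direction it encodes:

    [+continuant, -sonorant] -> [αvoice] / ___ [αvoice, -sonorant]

regressive voicing assimilation

The shared variable α links the value of [voice] on the target to the same value on the neighbouring segment, so voicing is the feature that assimilates.
Since the environment is written after the underscore, the trigger follows the target; the direction is regressive.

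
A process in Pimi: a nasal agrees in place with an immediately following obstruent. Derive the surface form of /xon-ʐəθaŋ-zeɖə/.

The rule targets /n/ (voiced alveolar nasal), which sits before the trigger /ʐ/ (retroflex).
Changing only its place to retroflex gives [ɳ] — the voiced retroflex nasal.
At the second juncture, /ŋ/ likewise becomes [n] adjacent to /z/.

[xoɳʐəθanzeɖə]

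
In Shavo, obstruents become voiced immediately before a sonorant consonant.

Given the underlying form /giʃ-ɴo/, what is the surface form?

/ʃ/ is a voiceless postalveolar fricative. The following trigger /ɴ/ is voiced, so /ʃ/ must become voiced as well.
The voiced postalveolar fricative is [ʒ], so /ʃ/ → [ʒ].

[giʒɴo]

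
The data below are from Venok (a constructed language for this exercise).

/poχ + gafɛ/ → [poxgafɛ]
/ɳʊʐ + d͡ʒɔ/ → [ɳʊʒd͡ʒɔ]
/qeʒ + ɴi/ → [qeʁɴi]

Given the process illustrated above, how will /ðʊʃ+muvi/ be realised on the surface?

The data show regressive place assimilation: /χ/ → [x] before /g/; /ʐ/ → [ʒ] before /d͡ʒ/; /ʒ/ → [ʁ] before /ɴ/. In each pair only place changes, matching the following consonant, while manner and voice stay constant.
/ʃ/ is a voiceless postalveolar fricative. The following trigger /m/ is bilabial, so /ʃ/ must become bilabial as well.
A voiceless bilabial fricative is [ɸ], so the surface segment is [ɸ].

[ðʊɸmuvi]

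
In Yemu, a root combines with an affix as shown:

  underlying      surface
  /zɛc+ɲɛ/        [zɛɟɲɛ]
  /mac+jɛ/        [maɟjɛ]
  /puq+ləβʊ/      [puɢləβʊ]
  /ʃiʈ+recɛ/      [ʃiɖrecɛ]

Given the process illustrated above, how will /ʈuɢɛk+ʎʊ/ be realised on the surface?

The data show regressive voicing assimilation: /c/ → [ɟ] before /ɲ/; /c/ → [ɟ] before /j/; /q/ → [ɢ] before /l/; /ʈ/ → [ɖ] before /r/. In each pair only voicing changes, matching the following consonant, while place and manner stay constant.
The rule targets /k/ (voiceless velar stop), which sits before the trigger /ʎ/ (voiced).
Changing only its voicing to voiced gives [g] — the voiced velar stop.

[ʈuɢɛgʎʊ]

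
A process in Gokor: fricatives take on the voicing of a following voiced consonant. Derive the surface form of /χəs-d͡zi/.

The rule targets /s/ (voiceless alveolar fricative), which sits before the trigger /d͡z/ (voiced).
A voiced alveolar fricative is [z], so the surface segment is [z].

[χəzd͡zi]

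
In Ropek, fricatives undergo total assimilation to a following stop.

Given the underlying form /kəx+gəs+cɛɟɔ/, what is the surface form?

/x/ is the segment targeted by the rule; it sits immediately before /g/, so it assimilates completely and surfaces as [g].
At the second juncture, /s/ likewise becomes [c] adjacent to /c/.

[kəggəccɛɟɔ]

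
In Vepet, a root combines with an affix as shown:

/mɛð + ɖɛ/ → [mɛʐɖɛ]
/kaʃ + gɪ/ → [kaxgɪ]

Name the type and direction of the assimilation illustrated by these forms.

Underlying /ð/ is realised as [ʐ] next to /ɖ/; /ɖ/ itself does not change.
The change dental → retroflex matches the place of the following /ɖ/, identifying this as place assimilation.
Manner and voice are unchanged, so the assimilation is partial, not total.
The other alternating form patterns the same way: /ʃ/ → [x] before /g/ (postalveolar → velar, matching velar) — only place changes, and always toward the following segment.
Since the segment that changes precedes the conditioning segment, the assimilation is regressive.

regressive place assimilation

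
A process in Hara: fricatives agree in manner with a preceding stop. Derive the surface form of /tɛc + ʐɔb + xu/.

[tɛcɖɔbku]

The rule targets /ʐ/ (voiced retroflex fricative), which sits after the trigger /c/ (stop).
Changing only its manner to stop gives [ɖ] — the voiced retroflex stop.
At the second juncture, /x/ likewise becomes [k] adjacent to /b/.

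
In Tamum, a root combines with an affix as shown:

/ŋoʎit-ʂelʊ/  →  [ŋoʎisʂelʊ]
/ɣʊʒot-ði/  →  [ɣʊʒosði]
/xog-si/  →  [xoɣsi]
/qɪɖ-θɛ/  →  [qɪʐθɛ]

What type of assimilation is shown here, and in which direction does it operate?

Comparing underlying and surface forms, /t/ → [s] is the alternation; the neighbouring /ʂ/ is constant.
/t/ is a stop while /ʂ/ is a fricative; the output [s] is a fricative, matching the trigger — so the feature that spreads is manner.
Place and voice are unchanged, so the assimilation is partial, not total.
Checking the remaining alternations: /t/ → [s] before /ð/ (stop → fricative, matching a fricative); /g/ → [ɣ] before /s/ (stop → fricative, matching a fricative); /ɖ/ → [ʐ] before /θ/ (stop → fricative, matching a fricative) — only manner changes, and always toward the following segment.
Since the segment that changes precedes the conditioning segment, the assimilation is regressive.

regressive manner assimilation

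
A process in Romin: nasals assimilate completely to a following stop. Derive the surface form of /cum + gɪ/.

/m/ is the segment targeted by the rule; it sits immediately before /g/, so it assimilates completely and surfaces as [g].

[cuggɪ]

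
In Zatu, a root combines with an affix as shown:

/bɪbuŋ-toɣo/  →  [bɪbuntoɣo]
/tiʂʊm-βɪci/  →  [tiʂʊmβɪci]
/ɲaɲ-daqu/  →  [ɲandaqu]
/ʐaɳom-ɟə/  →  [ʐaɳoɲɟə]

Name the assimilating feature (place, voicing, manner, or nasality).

place

Underlying /ŋ/ is realised as [n] next to /t/; /t/ itself does not change.
The change velar → alveolar matches the place of the following /t/, identifying this as place assimilation.
The other alternating forms pattern the same way: /ɲ/ → [n] before /d/ (palatal → alveolar, matching alveolar); /m/ → [ɲ] before /ɟ/ (bilabial → palatal, matching palatal) — only place changes, and always toward the following segment.
Nothing changes in [tiʂʊmβɪci]: there the adjacent consonants already agree in place (/m/ and /β/ are both bilabial), so this form is consistent with the same rule.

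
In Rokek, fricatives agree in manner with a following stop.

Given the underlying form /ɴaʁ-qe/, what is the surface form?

[ɴaɢqe]

/ʁ/ is a voiced uvular fricative. The following trigger /q/ is a stop, so /ʁ/ must become a stop as well.
Changing only its manner to stop gives [ɢ] — the voiced uvular stop.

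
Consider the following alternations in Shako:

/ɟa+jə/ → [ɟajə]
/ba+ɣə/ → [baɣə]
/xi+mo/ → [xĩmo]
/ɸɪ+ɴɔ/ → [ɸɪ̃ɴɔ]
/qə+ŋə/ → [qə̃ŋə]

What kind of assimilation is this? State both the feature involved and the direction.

regressive nasality assimilation (vowel nasalisation)

The vowel /i/ surfaces as nasalised [ĩ] next to the following nasal /m/ — it has acquired the [+nasal] feature of its neighbour.
The other forms show the same pattern: /ɪ/ → [ɪ̃] before /ɴ/; /ə/ → [ə̃] before /ŋ/ — each time a vowel is nasalised next to a following nasal.
No change occurs in [ɟajə], [baɣə] because the vowel at the boundary is adjacent to an oral consonant, not a nasal (/a/ next to /j/; /a/ next to /ɣ/).
Because the conditioning nasal is to the right of the vowel that changes, the process is regressive (anticipatory).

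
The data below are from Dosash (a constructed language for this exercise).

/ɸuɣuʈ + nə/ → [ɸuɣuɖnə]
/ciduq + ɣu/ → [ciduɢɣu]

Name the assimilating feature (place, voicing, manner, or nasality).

The segment that alternates is /ʈ/, which surfaces as [ɖ] when adjacent to /n/.
/ʈ/ is voiceless while /n/ is voiced; the output [ɖ] is voiced, matching the trigger — so the feature that spreads is voicing.
The other alternating form patterns the same way: /q/ → [ɢ] before /ɣ/ (voiceless → voiced, matching voiced) — only voicing changes, and always toward the following segment.

voicing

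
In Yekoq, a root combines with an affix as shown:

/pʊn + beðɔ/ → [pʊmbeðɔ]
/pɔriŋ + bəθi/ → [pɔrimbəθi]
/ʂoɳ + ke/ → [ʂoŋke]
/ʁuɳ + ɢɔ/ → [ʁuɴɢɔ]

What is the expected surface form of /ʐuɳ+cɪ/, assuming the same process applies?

[ʐuɲcɪ]

The data show regressive place assimilation: /n/ → [m] before /b/; /ŋ/ → [m] before /b/; /ɳ/ → [ŋ] before /k/; /ɳ/ → [ɴ] before /ɢ/. In each pair only place changes, matching the following consonant, while manner and voice stay constant.
The rule targets /ɳ/ (voiced retroflex nasal), which sits before the trigger /c/ (palatal).
Changing only its place to palatal gives [ɲ] — the voiced palatal nasal.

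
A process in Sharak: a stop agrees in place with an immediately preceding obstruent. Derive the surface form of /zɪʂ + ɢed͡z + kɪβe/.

[zɪʂɖed͡ztɪβe]

The rule targets /ɢ/ (voiced uvular stop), which sits after the trigger /ʂ/ (retroflex).
The voiced retroflex stop is [ɖ], so /ɢ/ → [ɖ].
At the second juncture, /k/ likewise becomes [t] adjacent to /d͡z/.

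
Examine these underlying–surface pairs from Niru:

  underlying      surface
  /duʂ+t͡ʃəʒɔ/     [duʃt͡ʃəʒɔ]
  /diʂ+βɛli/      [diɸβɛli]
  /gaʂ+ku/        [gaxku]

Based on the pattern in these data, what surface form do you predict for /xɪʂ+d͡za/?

[xɪsd͡za]

The data show regressive place assimilation: /ʂ/ → [ʃ] before /t͡ʃ/; /ʂ/ → [ɸ] before /β/; /ʂ/ → [x] before /k/. In each pair only place changes, matching the following consonant, while manner and voice stay constant.
/ʂ/ is a voiceless retroflex fricative. The following trigger /d͡z/ is alveolar, so /ʂ/ must become alveolar as well.
The voiceless alveolar fricative is [s], so /ʂ/ → [s].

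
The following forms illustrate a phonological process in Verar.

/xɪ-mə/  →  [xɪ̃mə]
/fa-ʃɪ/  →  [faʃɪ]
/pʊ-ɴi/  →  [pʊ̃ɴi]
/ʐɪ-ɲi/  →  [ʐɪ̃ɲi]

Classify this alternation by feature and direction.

The vowel /ɪ/ surfaces as nasalised [ɪ̃] next to the following nasal /m/ — it has acquired the [+nasal] feature of its neighbour.
The other forms show the same pattern: /ʊ/ → [ʊ̃] before /ɴ/; /ɪ/ → [ɪ̃] before /ɲ/ — each time a vowel is nasalised next to a following nasal.
No change occurs in [faʃɪ] because the vowel at the boundary is adjacent to an oral consonant, not a nasal (/a/ next to /ʃ/).
Because the conditioning nasal is to the right of the vowel that changes, the process is regressive (anticipatory).

regressive nasality assimilation (vowel nasalisation)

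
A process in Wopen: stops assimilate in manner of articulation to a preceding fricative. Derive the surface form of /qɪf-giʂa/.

[qɪfɣiʂa]

/g/ is a voiced velar stop. The preceding trigger /f/ is a fricative, so /g/ must become a fricative as well.
A voiced velar fricative is [ɣ], so the surface segment is [ɣ].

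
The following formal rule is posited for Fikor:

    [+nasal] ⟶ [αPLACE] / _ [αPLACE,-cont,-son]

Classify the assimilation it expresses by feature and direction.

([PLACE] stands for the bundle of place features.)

The rule copies the place features (abbreviated [PLACE]) from the environment onto the target, so the assimilating feature is place.
The conditioning segment sits to the right of the focus bar, meaning the trigger follows the segment that changes — regressive assimilation.

regressive place assimilation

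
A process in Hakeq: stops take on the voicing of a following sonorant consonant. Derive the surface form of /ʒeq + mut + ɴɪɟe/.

[ʒeɢmudɴɪɟe]

/q/ is a voiceless uvular stop. The following trigger /m/ is voiced, so /q/ must become voiced as well.
A voiced uvular stop is [ɢ], so the surface segment is [ɢ].
At the second juncture, /t/ likewise becomes [d] adjacent to /ɴ/.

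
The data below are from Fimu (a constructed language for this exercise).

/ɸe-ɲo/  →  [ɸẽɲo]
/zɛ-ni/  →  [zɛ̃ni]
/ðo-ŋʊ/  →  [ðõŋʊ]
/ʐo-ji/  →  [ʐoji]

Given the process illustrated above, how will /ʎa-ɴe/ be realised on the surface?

The data show regressive nasality assimilation (vowel nasalisation): /e/ → [ẽ] before /ɲ/; /ɛ/ → [ɛ̃] before /n/; /o/ → [õ] before /ŋ/ — a vowel is nasalised by an immediately following nasal consonant.
No change occurs in [ʐoji] because the vowel at the boundary is adjacent to an oral consonant, not a nasal (/o/ next to /j/).
The vowel /a/ is adjacent to the following nasal /ɴ/, so it acquires [+nasal] and surfaces as [ã].

[ʎãɴe]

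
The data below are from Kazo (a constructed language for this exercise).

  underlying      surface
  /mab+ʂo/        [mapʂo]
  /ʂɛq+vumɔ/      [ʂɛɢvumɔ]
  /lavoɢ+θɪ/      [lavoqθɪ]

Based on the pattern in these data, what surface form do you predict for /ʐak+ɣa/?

The data show regressive voicing assimilation: /b/ → [p] before /ʂ/; /q/ → [ɢ] before /v/; /ɢ/ → [q] before /θ/. In each pair only voicing changes, matching the following consonant, while place and manner stay constant.
/k/ is a voiceless velar stop. The following trigger /ɣ/ is voiced, so /k/ must become voiced as well.
Changing only its voicing to voiced gives [g] — the voiced velar stop.

[ʐagɣa]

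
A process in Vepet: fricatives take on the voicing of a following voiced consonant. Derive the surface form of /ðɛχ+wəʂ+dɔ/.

[ðɛʁwəʐdɔ]

/χ/ is a voiceless uvular fricative. The following trigger /w/ is voiced, so /χ/ must become voiced as well.
Changing only its voicing to voiced gives [ʁ] — the voiced uvular fricative.
At the second juncture, /ʂ/ likewise becomes [ʐ] adjacent to /d/.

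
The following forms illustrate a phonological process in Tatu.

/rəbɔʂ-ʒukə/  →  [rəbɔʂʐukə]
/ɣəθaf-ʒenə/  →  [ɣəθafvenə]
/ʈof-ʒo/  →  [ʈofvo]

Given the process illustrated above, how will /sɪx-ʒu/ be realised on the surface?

The data show progressive place assimilation: /ʒ/ → [ʐ] after /ʂ/; /ʒ/ → [v] after /f/. In each pair only place changes, matching the preceding consonant, while manner and voice stay constant.
The rule targets /ʒ/ (voiced postalveolar fricative), which sits after the trigger /x/ (velar).
Changing only its place to velar gives [ɣ] — the voiced velar fricative.

[sɪxɣu]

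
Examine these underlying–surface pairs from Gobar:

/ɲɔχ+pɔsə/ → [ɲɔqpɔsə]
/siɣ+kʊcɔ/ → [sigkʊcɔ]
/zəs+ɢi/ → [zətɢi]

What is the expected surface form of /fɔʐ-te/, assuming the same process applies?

[fɔɖte]

The data show regressive manner assimilation: /χ/ → [q] before /p/; /ɣ/ → [g] before /k/; /s/ → [t] before /ɢ/. In each pair only manner changes, matching the following consonant, while place and voice stay constant.
/ʐ/ is a voiced retroflex fricative. The following trigger /t/ is a stop, so /ʐ/ must become a stop as well.
Changing only its manner to stop gives [ɖ] — the voiced retroflex stop.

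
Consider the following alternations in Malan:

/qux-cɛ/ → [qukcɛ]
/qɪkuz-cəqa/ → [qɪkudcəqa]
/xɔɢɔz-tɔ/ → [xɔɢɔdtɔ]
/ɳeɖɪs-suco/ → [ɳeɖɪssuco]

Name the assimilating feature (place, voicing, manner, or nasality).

Underlying /x/ is realised as [k] next to /c/; /c/ itself does not change.
/x/ is a fricative while /c/ is a stop; the output [k] is a stop, matching the trigger — so the feature that spreads is manner.
The other alternating forms pattern the same way: /z/ → [d] before /c/ (fricative → stop, matching a stop); /z/ → [d] before /t/ (fricative → stop, matching a stop) — only manner changes, and always toward the following segment.
Nothing changes in [ɳeɖɪssuco]: there the adjacent consonants already agree in manner (/s/ and /s/ are both fricatives), so this form is consistent with the same rule.

manner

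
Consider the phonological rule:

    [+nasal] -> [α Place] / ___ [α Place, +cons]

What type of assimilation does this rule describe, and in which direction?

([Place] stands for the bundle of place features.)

regressive place assimilation

The shared variable α links the value of the place features (abbreviated [Place]) on the target to the same value on the neighbouring segment, so place is the feature that assimilates.
Since the environment is written after the underscore, the trigger follows the target; the direction is regressive.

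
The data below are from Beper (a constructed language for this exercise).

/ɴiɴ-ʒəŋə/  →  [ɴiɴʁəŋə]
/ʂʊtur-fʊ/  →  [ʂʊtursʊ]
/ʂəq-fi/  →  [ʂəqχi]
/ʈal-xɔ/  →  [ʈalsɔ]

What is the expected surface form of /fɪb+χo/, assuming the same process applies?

The data show progressive place assimilation: /ʒ/ → [ʁ] after /ɴ/; /f/ → [s] after /r/; /f/ → [χ] after /q/; /x/ → [s] after /l/. In each pair only place changes, matching the preceding consonant, while manner and voice stay constant.
/χ/ is a voiceless uvular fricative. The preceding trigger /b/ is bilabial, so /χ/ must become bilabial as well.
The voiceless bilabial fricative is [ɸ], so /χ/ → [ɸ].

[fɪbɸo]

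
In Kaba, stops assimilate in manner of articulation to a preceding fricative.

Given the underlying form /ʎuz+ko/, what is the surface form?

/k/ is a voiceless velar stop. The preceding trigger /z/ is a fricative, so /k/ must become a fricative as well.
Changing only its manner to fricative gives [x] — the voiceless velar fricative.

[ʎuzxo]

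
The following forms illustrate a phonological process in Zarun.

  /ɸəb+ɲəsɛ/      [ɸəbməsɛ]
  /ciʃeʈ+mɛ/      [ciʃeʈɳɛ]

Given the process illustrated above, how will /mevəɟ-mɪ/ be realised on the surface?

The data show progressive place assimilation: /ɲ/ → [m] after /b/; /m/ → [ɳ] after /ʈ/. In each pair only place changes, matching the preceding consonant, while manner and voice stay constant.
/m/ is a voiced bilabial nasal. The preceding trigger /ɟ/ is palatal, so /m/ must become palatal as well.
The voiced palatal nasal is [ɲ], so /m/ → [ɲ].

[mevəɟɲɪ]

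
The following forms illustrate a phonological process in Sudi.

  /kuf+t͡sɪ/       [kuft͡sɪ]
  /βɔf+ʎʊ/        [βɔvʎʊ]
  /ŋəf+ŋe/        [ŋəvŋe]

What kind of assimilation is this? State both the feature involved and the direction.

regressive voicing assimilation

Comparing underlying and surface forms, /f/ → [v] is the alternation; the neighbouring /ʎ/ is constant.
The change voiceless → voiced matches the voicing of the following /ʎ/, identifying this as voicing assimilation.
Place and manner are unchanged, so the assimilation is partial, not total.
Checking the remaining alternation: /f/ → [v] before /ŋ/ (voiceless → voiced, matching voiced) — only voicing changes, and always toward the following segment.
No alternation appears in [kuft͡sɪ]: there the adjacent consonants already agree in voicing (/f/ and /t͡s/ are both voiceless), so this form is consistent with the same rule.
Since the segment that changes precedes the conditioning segment, the assimilation is regressive.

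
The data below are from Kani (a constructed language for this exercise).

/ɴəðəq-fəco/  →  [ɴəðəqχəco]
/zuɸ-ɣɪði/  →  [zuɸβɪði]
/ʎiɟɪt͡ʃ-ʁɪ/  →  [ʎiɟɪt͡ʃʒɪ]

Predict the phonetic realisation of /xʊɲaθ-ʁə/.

The data show progressive place assimilation: /f/ → [χ] after /q/; /ɣ/ → [β] after /ɸ/; /ʁ/ → [ʒ] after /t͡ʃ/. In each pair only place changes, matching the preceding consonant, while manner and voice stay constant.
The rule targets /ʁ/ (voiced uvular fricative), which sits after the trigger /θ/ (dental).
The voiced dental fricative is [ð], so /ʁ/ → [ð].

[xʊɲaθðə]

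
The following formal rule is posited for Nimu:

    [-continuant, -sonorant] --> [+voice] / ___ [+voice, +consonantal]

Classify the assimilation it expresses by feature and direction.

regressive voicing assimilation

The target ([-continuant, -sonorant], stops) acquires [+voice] next to a voiced consonant ([+voice, +consonantal]) — it takes on the voicing of its neighbour, so the feature that spreads is voicing.
Since the environment is written after the underscore, the trigger follows the target; the direction is regressive.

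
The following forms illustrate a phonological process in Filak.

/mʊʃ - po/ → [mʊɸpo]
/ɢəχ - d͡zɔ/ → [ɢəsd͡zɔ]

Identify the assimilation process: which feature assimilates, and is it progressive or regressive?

regressive place assimilation

The segment that alternates is /ʃ/, which surfaces as [ɸ] when adjacent to /p/.
/ʃ/ is postalveolar while /p/ is bilabial; the output [ɸ] is bilabial, matching the trigger — so the feature that spreads is place.
Manner and voice are unchanged, so the assimilation is partial, not total.
The other alternating form patterns the same way: /χ/ → [s] before /d͡z/ (uvular → alveolar, matching alveolar) — only place changes, and always toward the following segment.
Since the segment that changes precedes the conditioning segment, the assimilation is regressive.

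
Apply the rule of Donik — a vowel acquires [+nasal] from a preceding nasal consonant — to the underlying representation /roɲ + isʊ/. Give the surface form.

[roɲĩsʊ]

/i/ sits next to the nasal /ɲ/ and is therefore nasalised to [ĩ].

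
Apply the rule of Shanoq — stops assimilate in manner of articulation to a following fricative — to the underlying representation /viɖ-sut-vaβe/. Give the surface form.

[viʐsusvaβe]

The rule targets /ɖ/ (voiced retroflex stop), which sits before the trigger /s/ (fricative).
A voiced retroflex fricative is [ʐ], so the surface segment is [ʐ].
The same rule applies at the second boundary: /t/ → [s] next to /v/.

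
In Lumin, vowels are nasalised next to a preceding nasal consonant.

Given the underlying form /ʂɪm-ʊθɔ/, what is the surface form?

/ʊ/ sits next to the nasal /m/ and is therefore nasalised to [ʊ̃].

[ʂɪmʊ̃θɔ]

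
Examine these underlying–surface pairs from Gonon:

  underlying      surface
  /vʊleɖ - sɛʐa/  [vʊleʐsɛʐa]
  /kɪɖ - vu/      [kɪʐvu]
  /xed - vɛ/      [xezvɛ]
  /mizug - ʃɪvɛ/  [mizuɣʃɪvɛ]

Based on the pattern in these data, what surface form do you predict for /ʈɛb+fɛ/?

The data show regressive manner assimilation: /ɖ/ → [ʐ] before /s/; /ɖ/ → [ʐ] before /v/; /d/ → [z] before /v/; /g/ → [ɣ] before /ʃ/. In each pair only manner changes, matching the following consonant, while place and voice stay constant.
/b/ is a voiced bilabial stop. The following trigger /f/ is a fricative, so /b/ must become a fricative as well.
A voiced bilabial fricative is [β], so the surface segment is [β].

[ʈɛβfɛ]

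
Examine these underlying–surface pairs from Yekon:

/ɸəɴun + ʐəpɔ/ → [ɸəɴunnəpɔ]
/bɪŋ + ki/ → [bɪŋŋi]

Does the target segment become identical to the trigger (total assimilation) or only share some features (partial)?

Underlying /ʐ/ is realised as [n] next to /n/; /n/ itself does not change.
The output [n] is identical to the trigger /n/ — every feature (place, manner, voicing) has been copied — so this is total assimilation.
The remaining alternation confirms this: /k/ → [ŋ] after /ŋ/ — in each case the output is a copy of the preceding consonant.

total assimilation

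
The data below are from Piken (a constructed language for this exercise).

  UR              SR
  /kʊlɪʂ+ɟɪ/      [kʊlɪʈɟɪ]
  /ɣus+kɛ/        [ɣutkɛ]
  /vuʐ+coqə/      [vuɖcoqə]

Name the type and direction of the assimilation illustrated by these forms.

The segment that alternates is /ʂ/, which surfaces as [ʈ] when adjacent to /ɟ/.
The change fricative → stop matches the manner of the following /ɟ/, identifying this as manner assimilation.
Place and voice are unchanged, so the assimilation is partial, not total.
The same holds elsewhere in the data: /s/ → [t] before /k/ (fricative → stop, matching a stop); /ʐ/ → [ɖ] before /c/ (fricative → stop, matching a stop) — only manner changes, and always toward the following segment.
The trigger is the following segment, so the direction is regressive (anticipatory).

regressive manner assimilation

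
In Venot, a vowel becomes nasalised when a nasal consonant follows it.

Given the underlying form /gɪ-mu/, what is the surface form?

The vowel /ɪ/ is adjacent to the following nasal /m/, so it acquires [+nasal] and surfaces as [ɪ̃].

[gɪ̃mu]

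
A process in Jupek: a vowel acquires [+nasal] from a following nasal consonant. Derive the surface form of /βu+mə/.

/u/ sits next to the nasal /m/ and is therefore nasalised to [ũ].

[βũmə]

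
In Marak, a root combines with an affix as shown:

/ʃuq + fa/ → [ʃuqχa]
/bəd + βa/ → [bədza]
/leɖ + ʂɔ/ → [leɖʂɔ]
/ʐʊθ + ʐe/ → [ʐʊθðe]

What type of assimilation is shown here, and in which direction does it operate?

progressive place assimilation

The segment that alternates is /f/, which surfaces as [χ] when adjacent to /q/.
/f/ is labiodental while /q/ is uvular; the output [χ] is uvular, matching the trigger — so the feature that spreads is place.
Manner and voice are unchanged, so the assimilation is partial, not total.
The other alternating forms pattern the same way: /β/ → [z] after /d/ (bilabial → alveolar, matching alveolar); /ʐ/ → [ð] after /θ/ (retroflex → dental, matching dental) — only place changes, and always toward the preceding segment.
No alternation appears in [leɖʂɔ]: there the adjacent consonants already agree in place (/ʂ/ and /ɖ/ are both retroflex), so this form is consistent with the same rule.
The trigger is the preceding segment, so the direction is progressive (perseverative).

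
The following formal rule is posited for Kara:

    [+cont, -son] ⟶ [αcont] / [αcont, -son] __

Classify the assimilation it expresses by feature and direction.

The rule copies [cont] (continuancy) from the environment onto the target fricatives; since [±cont] encodes the stop/fricative manner contrast, the assimilating dimension is manner.
Since the environment is written before the underscore, the trigger precedes the target; the direction is progressive.

progressive manner assimilation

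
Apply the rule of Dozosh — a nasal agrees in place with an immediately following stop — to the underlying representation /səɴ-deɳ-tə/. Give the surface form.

[səndentə]

The rule targets /ɴ/ (voiced uvular nasal), which sits before the trigger /d/ (alveolar).
The voiced alveolar nasal is [n], so /ɴ/ → [n].
At the second juncture, /ɳ/ likewise becomes [n] adjacent to /t/.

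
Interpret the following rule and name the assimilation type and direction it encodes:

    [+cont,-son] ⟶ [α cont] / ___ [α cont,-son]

The shared variable α links the value of [cont] on the target to that of the neighbouring obstruent. [cont] distinguishes stops from fricatives — a manner-of-articulation feature — so this is manner assimilation.
The conditioning segment sits to the right of the focus bar, meaning the trigger follows the segment that changes — regressive assimilation.

regressive manner assimilation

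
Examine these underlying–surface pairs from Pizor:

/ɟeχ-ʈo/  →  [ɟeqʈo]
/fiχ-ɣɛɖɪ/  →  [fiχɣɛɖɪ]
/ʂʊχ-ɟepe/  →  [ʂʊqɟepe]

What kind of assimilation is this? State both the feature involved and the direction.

regressive manner assimilation

The segment that alternates is /χ/, which surfaces as [q] when adjacent to /ʈ/.
The change fricative → stop matches the manner of the following /ʈ/, identifying this as manner assimilation.
Place and voice are unchanged, so the assimilation is partial, not total.
The other alternating form patterns the same way: /χ/ → [q] before /ɟ/ (fricative → stop, matching a stop) — only manner changes, and always toward the following segment.
No alternation appears in [fiχɣɛɖɪ]: there the adjacent consonants already agree in manner (/χ/ and /ɣ/ are both fricatives), so this form is consistent with the same rule.
The trigger is the following segment, so the direction is regressive (anticipatory).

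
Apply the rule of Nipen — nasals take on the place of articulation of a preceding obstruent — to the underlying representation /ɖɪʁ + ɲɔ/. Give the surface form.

[ɖɪʁɴɔ]

/ɲ/ is a voiced palatal nasal. The preceding trigger /ʁ/ is uvular, so /ɲ/ must become uvular as well.
The voiced uvular nasal is [ɴ], so /ɲ/ → [ɴ].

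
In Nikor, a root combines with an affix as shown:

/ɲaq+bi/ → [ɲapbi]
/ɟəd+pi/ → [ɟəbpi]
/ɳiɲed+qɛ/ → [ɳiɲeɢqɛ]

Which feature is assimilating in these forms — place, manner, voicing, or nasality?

place

Comparing underlying and surface forms, /q/ → [p] is the alternation; the neighbouring /b/ is constant.
The change uvular → bilabial matches the place of the following /b/, identifying this as place assimilation.
The same holds elsewhere in the data: /d/ → [b] before /p/ (alveolar → bilabial, matching bilabial); /d/ → [ɢ] before /q/ (alveolar → uvular, matching uvular) — only place changes, and always toward the following segment.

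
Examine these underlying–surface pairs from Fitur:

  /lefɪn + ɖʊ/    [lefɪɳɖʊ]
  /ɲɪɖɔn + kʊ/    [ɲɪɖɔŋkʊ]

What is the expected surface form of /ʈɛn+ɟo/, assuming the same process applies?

The data show regressive place assimilation: /n/ → [ɳ] before /ɖ/; /n/ → [ŋ] before /k/. In each pair only place changes, matching the following consonant, while manner and voice stay constant.
/n/ is a voiced alveolar nasal. The following trigger /ɟ/ is palatal, so /n/ must become palatal as well.
A voiced palatal nasal is [ɲ], so the surface segment is [ɲ].

[ʈɛɲɟo]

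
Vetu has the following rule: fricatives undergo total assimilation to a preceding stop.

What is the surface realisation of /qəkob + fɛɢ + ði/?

/f/ is the segment targeted by the rule; it sits immediately after /b/, so it assimilates completely and surfaces as [b].
At the second juncture, /ð/ likewise becomes [ɢ] adjacent to /ɢ/.

[qəkobbɛɢɢi]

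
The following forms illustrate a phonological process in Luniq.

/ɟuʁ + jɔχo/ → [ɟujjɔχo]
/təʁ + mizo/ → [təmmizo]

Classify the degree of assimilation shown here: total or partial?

total assimilation

Underlying /ʁ/ is realised as [j] next to /j/; /j/ itself does not change.
The output [j] is identical to the trigger /j/ — every feature (place, manner, voicing) has been copied — so this is total assimilation.
The other form behaves the same way: /ʁ/ → [m] before /m/ — in each case the output is a copy of the following consonant.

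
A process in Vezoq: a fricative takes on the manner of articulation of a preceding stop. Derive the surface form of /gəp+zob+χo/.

[gəpdobqo]

/z/ is a voiced alveolar fricative. The preceding trigger /p/ is a stop, so /z/ must become a stop as well.
A voiced alveolar stop is [d], so the surface segment is [d].
The same rule applies at the second boundary: /χ/ → [q] next to /b/.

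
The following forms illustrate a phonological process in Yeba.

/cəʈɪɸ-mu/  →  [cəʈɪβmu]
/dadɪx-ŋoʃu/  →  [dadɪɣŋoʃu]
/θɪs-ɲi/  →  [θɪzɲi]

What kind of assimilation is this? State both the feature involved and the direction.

Underlying /ɸ/ is realised as [β] next to /m/; /m/ itself does not change.
/ɸ/ is voiceless while /m/ is voiced; the output [β] is voiced, matching the trigger — so the feature that spreads is voicing.
Place and manner are unchanged, so the assimilation is partial, not total.
Checking the remaining alternations: /x/ → [ɣ] before /ŋ/ (voiceless → voiced, matching voiced); /s/ → [z] before /ɲ/ (voiceless → voiced, matching voiced) — only voicing changes, and always toward the following segment.
Since the segment that changes precedes the conditioning segment, the assimilation is regressive.

regressive voicing assimilation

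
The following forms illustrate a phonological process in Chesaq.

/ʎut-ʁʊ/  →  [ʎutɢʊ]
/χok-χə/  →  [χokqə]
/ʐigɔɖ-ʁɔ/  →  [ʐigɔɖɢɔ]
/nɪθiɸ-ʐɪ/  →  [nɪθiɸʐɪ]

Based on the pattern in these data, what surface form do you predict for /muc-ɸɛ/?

[mucpɛ]

The data show progressive manner assimilation: /ʁ/ → [ɢ] after /t/; /χ/ → [q] after /k/; /ʁ/ → [ɢ] after /ɖ/. In each pair only manner changes, matching the preceding consonant, while place and voice stay constant.
Nothing changes in [nɪθiɸʐɪ]: there the adjacent consonants already agree in manner (/ʐ/ and /ɸ/ are both fricatives), so this form is consistent with the same rule.
/ɸ/ is a voiceless bilabial fricative. The preceding trigger /c/ is a stop, so /ɸ/ must become a stop as well.
A voiceless bilabial stop is [p], so the surface segment is [p].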